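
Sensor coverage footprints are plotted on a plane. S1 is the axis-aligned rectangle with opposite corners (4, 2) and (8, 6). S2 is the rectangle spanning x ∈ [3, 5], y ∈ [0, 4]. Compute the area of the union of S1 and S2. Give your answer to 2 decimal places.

By inclusion–exclusion:
Individual areas: |S1| = 16, |S2| = 8.
|S1∩S2|: x∈[4,5], y∈[2,4] → 1·2 = 2.
|S1 ∪ S2| = 24 − 2 = 22.00.

22.00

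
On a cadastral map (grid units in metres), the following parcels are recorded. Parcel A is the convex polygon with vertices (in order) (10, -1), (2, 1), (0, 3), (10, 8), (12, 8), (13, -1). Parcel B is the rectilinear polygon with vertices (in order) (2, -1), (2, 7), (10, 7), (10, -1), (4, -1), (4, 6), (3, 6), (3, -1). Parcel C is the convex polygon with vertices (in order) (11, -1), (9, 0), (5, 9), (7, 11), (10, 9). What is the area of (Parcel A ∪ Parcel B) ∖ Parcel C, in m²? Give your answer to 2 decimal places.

|Parcel A ∪ Parcel B| = 87.625.
|(Parcel A ∪ Parcel B) ∩ Parcel C| = 23.8389.
|(Parcel A ∪ Parcel B) ∖ Parcel C| = 87.625 − 23.8389 = 63.79.

63.79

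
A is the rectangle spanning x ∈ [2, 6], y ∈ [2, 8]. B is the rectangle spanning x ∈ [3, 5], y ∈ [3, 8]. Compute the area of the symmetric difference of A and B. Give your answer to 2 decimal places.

14.00

|A∩B|: x∈[3,5], y∈[3,8] → 2·5 = 10.
|A △ B| = |A| + |B| − 2·|A∩B| = 24 + 10 − 20 = 14.00.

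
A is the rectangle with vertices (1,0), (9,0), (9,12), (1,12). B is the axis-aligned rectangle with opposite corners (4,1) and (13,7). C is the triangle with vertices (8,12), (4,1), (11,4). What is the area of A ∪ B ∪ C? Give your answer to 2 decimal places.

121.02

By inclusion–exclusion:
Individual areas: |A| = 96, |B| = 54, |C| = 32.5.
|A∩B|: x∈[4,9], y∈[1,7] → 5·6 = 30.
|A∩C| = 26.3095.
|B∩C| = 23.267.
|A∩B∩C| = 18.0974.
|A ∪ B ∪ C| = 182.5 − 79.5766 + 18.0974 = 121.02.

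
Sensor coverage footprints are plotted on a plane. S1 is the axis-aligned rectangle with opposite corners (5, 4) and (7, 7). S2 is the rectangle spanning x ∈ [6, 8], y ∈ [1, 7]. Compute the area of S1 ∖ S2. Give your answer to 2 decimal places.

|S1∩S2|: x∈[6,7], y∈[4,7] → 1·3 = 3.
|S1| = 6.
|S1 ∖ S2| = |S1| − |S1∩S2| = 6 − 3 = 3.00.

3.00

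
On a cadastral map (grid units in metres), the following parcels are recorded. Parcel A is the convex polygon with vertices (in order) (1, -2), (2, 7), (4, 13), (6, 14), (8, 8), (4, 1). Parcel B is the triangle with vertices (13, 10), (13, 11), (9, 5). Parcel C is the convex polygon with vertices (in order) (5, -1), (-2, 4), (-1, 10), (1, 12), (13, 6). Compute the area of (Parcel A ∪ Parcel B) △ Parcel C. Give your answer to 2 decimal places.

83.89

|Parcel A ∪ Parcel B| = 57.
|(Parcel A ∪ Parcel B) ∩ Parcel C| = 39.805.
|(Parcel A ∪ Parcel B) △ Parcel C| = 57 + 106.5 − 79.6101 = 83.89.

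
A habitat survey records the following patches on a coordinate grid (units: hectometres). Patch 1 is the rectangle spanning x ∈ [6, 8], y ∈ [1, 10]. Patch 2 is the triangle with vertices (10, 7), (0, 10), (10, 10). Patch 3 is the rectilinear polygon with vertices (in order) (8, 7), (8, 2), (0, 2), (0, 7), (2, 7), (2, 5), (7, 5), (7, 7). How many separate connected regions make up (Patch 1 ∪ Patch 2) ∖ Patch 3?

(Patch 1 ∪ Patch 2) ∖ Patch 3 splits into 2 disjoint pieces (area 2, area 18.8).

2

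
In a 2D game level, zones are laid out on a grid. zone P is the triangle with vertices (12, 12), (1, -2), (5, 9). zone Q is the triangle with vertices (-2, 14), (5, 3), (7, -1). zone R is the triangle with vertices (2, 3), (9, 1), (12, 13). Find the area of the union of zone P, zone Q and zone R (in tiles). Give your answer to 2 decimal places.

By inclusion–exclusion:
Individual areas: |zone P| = 32.5, |zone Q| = 3, |zone R| = 45.
|zone P∩zone Q| = 0.77.
|zone P∩zone R| = 17.6482.
|zone Q∩zone R| = 0.972.
|zone P∩zone Q∩zone R| = 0.6747.
|zone P ∪ zone Q ∪ zone R| = 80.5 − 19.3902 + 0.6747 = 61.78.

61.78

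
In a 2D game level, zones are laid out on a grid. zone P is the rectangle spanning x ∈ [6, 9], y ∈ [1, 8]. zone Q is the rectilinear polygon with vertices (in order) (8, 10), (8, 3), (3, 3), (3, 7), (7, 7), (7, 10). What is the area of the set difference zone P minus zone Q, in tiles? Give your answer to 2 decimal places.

12.00

|zone P| = 21, |zone P∩zone Q| = 9.
|zone P ∖ zone Q| = |zone P| − |zone P∩zone Q| = 21 − 9 = 12.00.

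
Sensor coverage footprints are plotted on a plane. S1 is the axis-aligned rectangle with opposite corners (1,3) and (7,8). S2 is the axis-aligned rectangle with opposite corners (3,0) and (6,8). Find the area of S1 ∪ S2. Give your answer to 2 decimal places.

39.00

By inclusion–exclusion:
Individual areas: |S1| = 30, |S2| = 24.
|S1∩S2|: x∈[3,6], y∈[3,8] → 3·5 = 15.
|S1 ∪ S2| = 54 − 15 = 39.00.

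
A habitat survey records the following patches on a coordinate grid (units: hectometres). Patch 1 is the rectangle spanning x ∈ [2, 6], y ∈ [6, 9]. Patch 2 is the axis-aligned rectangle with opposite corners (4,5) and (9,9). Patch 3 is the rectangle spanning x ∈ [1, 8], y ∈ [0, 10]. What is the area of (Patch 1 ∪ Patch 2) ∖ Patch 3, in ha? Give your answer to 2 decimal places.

|Patch 1 ∪ Patch 2| = 26.
|(Patch 1 ∪ Patch 2) ∩ Patch 3| = 22.
|(Patch 1 ∪ Patch 2) ∖ Patch 3| = 26 − 22 = 4.00.

4.00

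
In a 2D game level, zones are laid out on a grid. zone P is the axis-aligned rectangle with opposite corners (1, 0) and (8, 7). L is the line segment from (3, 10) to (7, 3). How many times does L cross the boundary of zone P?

1

The segment meets the boundary at (4.714,7).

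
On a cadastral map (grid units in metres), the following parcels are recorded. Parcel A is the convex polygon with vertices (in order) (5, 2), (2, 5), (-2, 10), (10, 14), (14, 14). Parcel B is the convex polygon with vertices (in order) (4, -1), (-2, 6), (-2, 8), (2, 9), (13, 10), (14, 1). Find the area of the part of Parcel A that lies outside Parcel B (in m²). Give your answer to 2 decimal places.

|Parcel A| = 87.5, |Parcel A∩Parcel B| = 43.5285.
|Parcel A ∖ Parcel B| = |Parcel A| − |Parcel A∩Parcel B| = 87.5 − 43.5285 = 43.97.

43.97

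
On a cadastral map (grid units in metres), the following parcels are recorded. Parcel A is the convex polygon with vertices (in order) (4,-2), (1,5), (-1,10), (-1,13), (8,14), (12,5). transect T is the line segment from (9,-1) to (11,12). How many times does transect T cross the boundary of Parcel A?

2

The segment meets the boundary at (10.457,8.471), (9.6,2.9).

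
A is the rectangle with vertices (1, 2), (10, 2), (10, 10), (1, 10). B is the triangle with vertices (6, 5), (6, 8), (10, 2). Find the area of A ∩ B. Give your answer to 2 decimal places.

The intersection is the polygon with vertices (6,8), (10,2), (6,5).
By the shoelace formula its area is 6.00.

6.00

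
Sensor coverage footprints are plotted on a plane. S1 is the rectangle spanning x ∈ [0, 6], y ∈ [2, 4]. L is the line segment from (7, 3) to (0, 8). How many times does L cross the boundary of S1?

The segment meets the boundary at (5.6,4), (6,3.714).

2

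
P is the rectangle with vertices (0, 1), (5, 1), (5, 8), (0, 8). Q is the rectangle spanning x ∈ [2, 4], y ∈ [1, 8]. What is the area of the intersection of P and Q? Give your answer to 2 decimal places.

14.00

|P∩Q|: x∈[2,4], y∈[1,8] → 2·7 = 14.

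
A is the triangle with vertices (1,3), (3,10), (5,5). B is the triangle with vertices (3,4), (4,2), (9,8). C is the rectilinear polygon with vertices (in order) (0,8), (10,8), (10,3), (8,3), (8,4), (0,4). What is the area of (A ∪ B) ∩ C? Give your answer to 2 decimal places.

14.79

The region (A ∪ B) ∩ C is the polygon with vertices (4.895,5.263), (9,8), (5.667,4), (3,4), (1.286,4), (2.429,8), (3.8,8).
By the shoelace formula its area is 14.79.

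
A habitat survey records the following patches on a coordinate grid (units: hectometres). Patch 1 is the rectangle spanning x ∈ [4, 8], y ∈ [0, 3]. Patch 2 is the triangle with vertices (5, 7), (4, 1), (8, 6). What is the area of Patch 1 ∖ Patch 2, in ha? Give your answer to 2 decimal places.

10.73

|Patch 1| = 12, |Patch 1∩Patch 2| = 1.2667.
|Patch 1 ∖ Patch 2| = |Patch 1| − |Patch 1∩Patch 2| = 12 − 1.2667 = 10.73.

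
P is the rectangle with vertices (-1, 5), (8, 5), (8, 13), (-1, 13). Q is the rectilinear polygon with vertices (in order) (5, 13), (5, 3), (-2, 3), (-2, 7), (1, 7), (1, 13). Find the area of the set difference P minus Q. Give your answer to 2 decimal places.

|P| = 72, |P∩Q| = 36.
|P ∖ Q| = |P| − |P∩Q| = 72 − 36 = 36.00.

36.00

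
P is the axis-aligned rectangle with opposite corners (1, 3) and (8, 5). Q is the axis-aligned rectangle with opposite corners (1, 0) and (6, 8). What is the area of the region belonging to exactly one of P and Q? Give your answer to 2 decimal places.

|P∩Q|: x∈[1,6], y∈[3,5] → 5·2 = 10.
|P △ Q| = |P| + |Q| − 2·|P∩Q| = 14 + 40 − 20 = 34.00.

34.00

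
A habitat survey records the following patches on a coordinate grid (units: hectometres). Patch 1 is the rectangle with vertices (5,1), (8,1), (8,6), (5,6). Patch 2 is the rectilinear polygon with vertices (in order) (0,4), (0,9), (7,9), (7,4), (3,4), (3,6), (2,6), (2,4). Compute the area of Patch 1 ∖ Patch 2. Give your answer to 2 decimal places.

11.00

|Patch 1| = 15, |Patch 1∩Patch 2| = 4.
|Patch 1 ∖ Patch 2| = |Patch 1| − |Patch 1∩Patch 2| = 15 − 4 = 11.00.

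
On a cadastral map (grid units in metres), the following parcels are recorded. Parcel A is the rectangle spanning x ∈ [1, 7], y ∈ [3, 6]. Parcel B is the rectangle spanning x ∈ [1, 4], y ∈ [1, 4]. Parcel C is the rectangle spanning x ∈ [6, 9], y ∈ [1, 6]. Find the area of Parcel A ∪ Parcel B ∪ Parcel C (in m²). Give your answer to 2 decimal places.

36.00

By inclusion–exclusion:
Individual areas: |Parcel A| = 18, |Parcel B| = 9, |Parcel C| = 15.
|Parcel A∩Parcel B|: x∈[1,4], y∈[3,4] → 3·1 = 3.
|Parcel A∩Parcel C|: x∈[6,7], y∈[3,6] → 1·3 = 3.
|Parcel B∩Parcel C| = 0 (no overlap).
|Parcel A∩Parcel B∩Parcel C| = 0.
|Parcel A ∪ Parcel B ∪ Parcel C| = 42 − 6 + 0 = 36.00.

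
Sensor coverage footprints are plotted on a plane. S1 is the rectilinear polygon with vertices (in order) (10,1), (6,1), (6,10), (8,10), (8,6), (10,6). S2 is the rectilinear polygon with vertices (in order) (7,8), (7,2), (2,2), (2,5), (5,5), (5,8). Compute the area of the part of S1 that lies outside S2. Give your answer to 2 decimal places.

22.00

|S1| = 28, |S1∩S2| = 6.
|S1 ∖ S2| = |S1| − |S1∩S2| = 28 − 6 = 22.00.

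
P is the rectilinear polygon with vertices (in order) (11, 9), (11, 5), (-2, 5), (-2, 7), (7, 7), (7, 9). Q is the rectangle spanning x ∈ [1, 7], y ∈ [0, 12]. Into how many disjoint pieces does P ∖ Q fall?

2

P ∖ Q splits into 2 disjoint pieces (area 16, area 6).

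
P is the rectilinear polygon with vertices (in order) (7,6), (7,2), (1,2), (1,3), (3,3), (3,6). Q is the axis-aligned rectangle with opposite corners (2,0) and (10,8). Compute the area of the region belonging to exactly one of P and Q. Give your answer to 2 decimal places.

48.00

|P| = 18, |Q| = 64, |P∩Q| = 17.
|P △ Q| = |P| + |Q| − 2·|P∩Q| = 18 + 64 − 34 = 48.00.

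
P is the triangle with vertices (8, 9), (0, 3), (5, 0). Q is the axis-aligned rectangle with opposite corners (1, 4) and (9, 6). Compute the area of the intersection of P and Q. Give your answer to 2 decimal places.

8.00

The intersection is the polygon with vertices (4,6), (7,6), (6.333,4), (1.333,4).
By the shoelace formula its area is 8.00.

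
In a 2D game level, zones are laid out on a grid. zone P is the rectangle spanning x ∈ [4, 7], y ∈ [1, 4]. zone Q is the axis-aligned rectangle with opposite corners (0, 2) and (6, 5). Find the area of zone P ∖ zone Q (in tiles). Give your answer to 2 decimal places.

|zone P∩zone Q|: x∈[4,6], y∈[2,4] → 2·2 = 4.
|zone P| = 9.
|zone P ∖ zone Q| = |zone P| − |zone P∩zone Q| = 9 − 4 = 5.00.

5.00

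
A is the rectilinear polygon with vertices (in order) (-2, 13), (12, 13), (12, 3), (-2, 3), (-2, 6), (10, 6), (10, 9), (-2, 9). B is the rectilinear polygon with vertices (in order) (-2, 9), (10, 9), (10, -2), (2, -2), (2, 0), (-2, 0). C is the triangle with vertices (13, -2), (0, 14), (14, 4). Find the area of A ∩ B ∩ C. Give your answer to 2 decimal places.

6.84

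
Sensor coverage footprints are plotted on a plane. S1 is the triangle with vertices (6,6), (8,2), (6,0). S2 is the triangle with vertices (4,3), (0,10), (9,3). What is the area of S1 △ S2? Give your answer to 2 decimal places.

|S1| = 6, |S2| = 17.5, |S1∩S2| = 2.0682.
|S1 △ S2| = |S1| + |S2| − 2·|S1∩S2| = 6 + 17.5 − 4.1364 = 19.36.

19.36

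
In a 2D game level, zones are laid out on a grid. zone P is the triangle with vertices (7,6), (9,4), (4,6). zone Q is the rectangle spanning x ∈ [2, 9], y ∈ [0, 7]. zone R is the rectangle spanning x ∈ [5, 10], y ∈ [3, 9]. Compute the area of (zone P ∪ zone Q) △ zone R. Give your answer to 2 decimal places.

47.00

|zone P ∪ zone Q| = 49.
|(zone P ∪ zone Q) ∩ zone R| = 16.
|(zone P ∪ zone Q) △ zone R| = 49 + 30 − 32 = 47.00.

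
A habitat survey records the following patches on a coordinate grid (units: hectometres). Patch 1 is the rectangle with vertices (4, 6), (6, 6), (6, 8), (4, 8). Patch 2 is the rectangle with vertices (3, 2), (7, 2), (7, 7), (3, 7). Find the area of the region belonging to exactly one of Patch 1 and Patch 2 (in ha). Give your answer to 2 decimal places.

20.00

|Patch 1∩Patch 2|: x∈[4,6], y∈[6,7] → 2·1 = 2.
|Patch 1 △ Patch 2| = |Patch 1| + |Patch 2| − 2·|Patch 1∩Patch 2| = 4 + 20 − 4 = 20.00.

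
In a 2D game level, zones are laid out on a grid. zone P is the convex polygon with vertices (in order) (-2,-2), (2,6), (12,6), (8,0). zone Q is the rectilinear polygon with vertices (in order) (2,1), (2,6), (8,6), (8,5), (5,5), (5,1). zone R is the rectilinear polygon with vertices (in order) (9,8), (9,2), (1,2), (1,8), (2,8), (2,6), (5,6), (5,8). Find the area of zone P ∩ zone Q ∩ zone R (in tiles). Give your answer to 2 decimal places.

The intersection is the polygon with vertices (8,5), (5,5), (5,2), (2,2), (2,6), (5,6), (8,6).
By the shoelace formula its area is 15.00.

15.00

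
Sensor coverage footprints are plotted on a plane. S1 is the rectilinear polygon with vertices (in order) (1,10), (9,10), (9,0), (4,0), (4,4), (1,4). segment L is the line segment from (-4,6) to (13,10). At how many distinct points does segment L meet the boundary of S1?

The segment meets the boundary at (9,9.059), (1,7.176).

2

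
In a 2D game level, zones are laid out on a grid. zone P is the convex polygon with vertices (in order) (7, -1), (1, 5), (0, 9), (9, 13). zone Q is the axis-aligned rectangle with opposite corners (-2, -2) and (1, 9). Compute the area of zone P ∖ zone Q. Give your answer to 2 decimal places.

66.00

|zone P| = 68, |zone P∩zone Q| = 2.
|zone P ∖ zone Q| = |zone P| − |zone P∩zone Q| = 68 − 2 = 66.00.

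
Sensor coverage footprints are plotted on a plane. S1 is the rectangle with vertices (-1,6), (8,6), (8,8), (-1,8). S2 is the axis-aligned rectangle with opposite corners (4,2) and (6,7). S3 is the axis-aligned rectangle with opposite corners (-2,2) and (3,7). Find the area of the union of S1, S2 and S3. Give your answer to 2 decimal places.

By inclusion–exclusion:
Individual areas: |S1| = 18, |S2| = 10, |S3| = 25.
|S1∩S2|: x∈[4,6], y∈[6,7] → 2·1 = 2.
|S1∩S3|: x∈[-1,3], y∈[6,7] → 4·1 = 4.
|S2∩S3| = 0 (no overlap).
|S1∩S2∩S3| = 0.
|S1 ∪ S2 ∪ S3| = 53 − 6 + 0 = 47.00.

47.00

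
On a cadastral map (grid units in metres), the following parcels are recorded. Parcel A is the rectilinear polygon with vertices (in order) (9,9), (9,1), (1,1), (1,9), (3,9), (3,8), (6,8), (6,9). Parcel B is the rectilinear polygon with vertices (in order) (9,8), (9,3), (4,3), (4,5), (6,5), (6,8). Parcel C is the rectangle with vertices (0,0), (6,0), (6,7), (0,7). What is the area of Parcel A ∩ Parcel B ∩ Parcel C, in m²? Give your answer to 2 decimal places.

4.00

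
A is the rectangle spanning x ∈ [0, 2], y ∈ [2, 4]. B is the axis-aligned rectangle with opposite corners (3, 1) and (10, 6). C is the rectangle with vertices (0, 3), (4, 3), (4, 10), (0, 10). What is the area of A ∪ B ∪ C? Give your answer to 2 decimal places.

62.00

By inclusion–exclusion:
Individual areas: |A| = 4, |B| = 35, |C| = 28.
|A∩B| = 0 (no overlap).
|A∩C|: x∈[0,2], y∈[3,4] → 2·1 = 2.
|B∩C|: x∈[3,4], y∈[3,6] → 1·3 = 3.
|A∩B∩C| = 0.
|A ∪ B ∪ C| = 67 − 5 + 0 = 62.00.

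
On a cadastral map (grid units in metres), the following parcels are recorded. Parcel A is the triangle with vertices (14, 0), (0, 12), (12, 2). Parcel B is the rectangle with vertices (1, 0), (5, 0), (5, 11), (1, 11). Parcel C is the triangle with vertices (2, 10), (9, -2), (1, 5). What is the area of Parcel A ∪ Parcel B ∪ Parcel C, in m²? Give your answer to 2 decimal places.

52.43

By inclusion–exclusion:
Individual areas: |Parcel A| = 2, |Parcel B| = 44, |Parcel C| = 23.5.
|Parcel A∩Parcel B| = 0.281.
|Parcel A∩Parcel C| = 0.
|Parcel B∩Parcel C| = 16.7857.
|Parcel A∩Parcel B∩Parcel C| = 0.
|Parcel A ∪ Parcel B ∪ Parcel C| = 69.5 − 17.0667 + 0 = 52.43.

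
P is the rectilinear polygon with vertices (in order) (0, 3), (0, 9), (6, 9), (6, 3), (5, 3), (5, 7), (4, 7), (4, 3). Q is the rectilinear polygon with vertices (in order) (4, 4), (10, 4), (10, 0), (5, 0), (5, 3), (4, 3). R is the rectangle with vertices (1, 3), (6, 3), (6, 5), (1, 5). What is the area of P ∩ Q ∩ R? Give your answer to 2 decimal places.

1.00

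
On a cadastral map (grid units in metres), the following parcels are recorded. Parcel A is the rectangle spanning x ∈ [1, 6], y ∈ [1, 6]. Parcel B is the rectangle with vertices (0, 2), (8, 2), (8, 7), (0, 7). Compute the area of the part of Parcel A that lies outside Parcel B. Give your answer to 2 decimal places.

5.00

|Parcel A∩Parcel B|: x∈[1,6], y∈[2,6] → 5·4 = 20.
|Parcel A| = 25.
|Parcel A ∖ Parcel B| = |Parcel A| − |Parcel A∩Parcel B| = 25 − 20 = 5.00.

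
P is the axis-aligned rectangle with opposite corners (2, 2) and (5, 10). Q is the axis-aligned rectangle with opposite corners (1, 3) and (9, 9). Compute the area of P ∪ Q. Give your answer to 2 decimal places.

By inclusion–exclusion:
Individual areas: |P| = 24, |Q| = 48.
|P∩Q|: x∈[2,5], y∈[3,9] → 3·6 = 18.
|P ∪ Q| = 72 − 18 = 54.00.

54.00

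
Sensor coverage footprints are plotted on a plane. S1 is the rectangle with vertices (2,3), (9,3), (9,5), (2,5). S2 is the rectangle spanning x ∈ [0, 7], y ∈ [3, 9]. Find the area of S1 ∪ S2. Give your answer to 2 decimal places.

By inclusion–exclusion:
Individual areas: |S1| = 14, |S2| = 42.
|S1∩S2|: x∈[2,7], y∈[3,5] → 5·2 = 10.
|S1 ∪ S2| = 56 − 10 = 46.00.

46.00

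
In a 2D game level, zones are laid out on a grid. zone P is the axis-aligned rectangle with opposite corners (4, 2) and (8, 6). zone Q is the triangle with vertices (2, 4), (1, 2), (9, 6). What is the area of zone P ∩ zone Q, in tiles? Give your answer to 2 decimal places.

2.57

The intersection is the polygon with vertices (8,5.5), (4,3.5), (4,4.571), (8,5.714).
By the shoelace formula its area is 2.57.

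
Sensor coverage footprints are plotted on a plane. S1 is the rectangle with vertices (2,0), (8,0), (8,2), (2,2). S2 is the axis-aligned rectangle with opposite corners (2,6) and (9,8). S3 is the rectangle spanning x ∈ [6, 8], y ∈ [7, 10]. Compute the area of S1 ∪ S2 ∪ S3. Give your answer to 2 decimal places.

By inclusion–exclusion:
Individual areas: |S1| = 12, |S2| = 14, |S3| = 6.
|S1∩S2| = 0 (no overlap).
|S1∩S3| = 0 (no overlap).
|S2∩S3|: x∈[6,8], y∈[7,8] → 2·1 = 2.
|S1∩S2∩S3| = 0.
|S1 ∪ S2 ∪ S3| = 32 − 2 + 0 = 30.00.

30.00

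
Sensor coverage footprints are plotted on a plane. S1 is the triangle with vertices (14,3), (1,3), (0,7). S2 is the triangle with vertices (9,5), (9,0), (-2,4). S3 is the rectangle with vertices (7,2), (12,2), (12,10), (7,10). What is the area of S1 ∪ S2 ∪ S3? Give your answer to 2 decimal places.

By inclusion–exclusion:
Individual areas: |S1| = 26, |S2| = 27.5, |S3| = 40.
|S1∩S2| = 12.8554.
|S1∩S3| = 6.4286.
|S2∩S3| = 5.8182.
|S1∩S2∩S3| = 3.3847.
|S1 ∪ S2 ∪ S3| = 93.5 − 25.1021 + 3.3847 = 71.78.

71.78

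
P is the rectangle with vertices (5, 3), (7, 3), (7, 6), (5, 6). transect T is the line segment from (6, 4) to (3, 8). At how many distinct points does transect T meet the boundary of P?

1

The segment meets the boundary at (5,5.333).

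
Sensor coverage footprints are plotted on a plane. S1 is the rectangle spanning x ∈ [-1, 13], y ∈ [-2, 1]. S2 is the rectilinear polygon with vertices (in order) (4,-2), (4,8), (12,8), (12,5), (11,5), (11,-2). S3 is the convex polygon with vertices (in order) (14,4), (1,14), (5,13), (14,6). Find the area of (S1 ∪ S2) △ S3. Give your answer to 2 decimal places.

108.88

|S1 ∪ S2| = 94.
|(S1 ∪ S2) ∩ S3| = 3.8115.
|(S1 ∪ S2) △ S3| = 94 + 22.5 − 7.623 = 108.88.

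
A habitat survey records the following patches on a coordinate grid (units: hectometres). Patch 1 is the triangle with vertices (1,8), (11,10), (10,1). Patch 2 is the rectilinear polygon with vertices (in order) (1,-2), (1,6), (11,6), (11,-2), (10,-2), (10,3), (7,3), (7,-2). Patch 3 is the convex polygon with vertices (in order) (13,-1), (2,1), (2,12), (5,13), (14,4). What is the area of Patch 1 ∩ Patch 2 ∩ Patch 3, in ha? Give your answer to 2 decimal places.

The intersection is the polygon with vertices (10,3), (7.429,3), (3.571,6), (10.556,6), (10,1).
By the shoelace formula its area is 14.89.

14.89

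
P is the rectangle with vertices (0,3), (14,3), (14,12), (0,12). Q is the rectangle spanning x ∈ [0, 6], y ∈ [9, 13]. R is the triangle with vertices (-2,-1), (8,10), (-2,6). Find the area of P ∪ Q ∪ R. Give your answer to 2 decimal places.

146.07

By inclusion–exclusion:
Individual areas: |P| = 126, |Q| = 24, |R| = 35.
|P∩Q|: x∈[0,6], y∈[9,12] → 6·3 = 18.
|P∩R| = 20.9273.
|Q∩R| = 0.05.
|P∩Q∩R| = 0.05.
|P ∪ Q ∪ R| = 185 − 38.9773 + 0.05 = 146.07.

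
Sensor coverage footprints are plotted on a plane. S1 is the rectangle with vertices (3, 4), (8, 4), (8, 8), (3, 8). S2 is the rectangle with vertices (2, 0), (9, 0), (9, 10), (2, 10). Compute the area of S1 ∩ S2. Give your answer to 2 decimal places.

20.00

|S1∩S2|: x∈[3,8], y∈[4,8] → 5·4 = 20.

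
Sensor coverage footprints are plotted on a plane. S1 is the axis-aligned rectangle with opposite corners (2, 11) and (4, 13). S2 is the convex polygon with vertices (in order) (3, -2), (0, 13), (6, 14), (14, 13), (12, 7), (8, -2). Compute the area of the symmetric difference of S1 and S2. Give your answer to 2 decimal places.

148.50

|S1| = 4, |S2| = 152.5, |S1∩S2| = 4.
|S1 △ S2| = |S1| + |S2| − 2·|S1∩S2| = 4 + 152.5 − 8 = 148.50.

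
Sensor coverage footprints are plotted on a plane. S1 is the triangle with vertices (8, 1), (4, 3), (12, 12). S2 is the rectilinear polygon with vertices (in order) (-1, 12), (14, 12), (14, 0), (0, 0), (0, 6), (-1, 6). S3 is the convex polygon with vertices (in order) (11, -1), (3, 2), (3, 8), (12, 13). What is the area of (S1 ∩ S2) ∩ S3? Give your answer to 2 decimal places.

The region (S1 ∩ S2) ∩ S3 is the polygon with vertices (11.922,11.913), (11.911,11.756), (8,1), (4,3).
By the shoelace formula its area is 25.99.

25.99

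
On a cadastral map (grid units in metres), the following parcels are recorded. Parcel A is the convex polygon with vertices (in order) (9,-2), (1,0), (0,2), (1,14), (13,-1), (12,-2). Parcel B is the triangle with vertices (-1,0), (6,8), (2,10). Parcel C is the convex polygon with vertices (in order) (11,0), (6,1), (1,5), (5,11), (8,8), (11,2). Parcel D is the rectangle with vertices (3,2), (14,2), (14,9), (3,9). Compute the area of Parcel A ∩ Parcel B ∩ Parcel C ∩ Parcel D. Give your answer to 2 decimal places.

6.78

The intersection is the polygon with vertices (5.896,7.881), (3,4.571), (3,8), (3.667,9), (4,9), (5.667,8.167).
By the shoelace formula its area is 6.78.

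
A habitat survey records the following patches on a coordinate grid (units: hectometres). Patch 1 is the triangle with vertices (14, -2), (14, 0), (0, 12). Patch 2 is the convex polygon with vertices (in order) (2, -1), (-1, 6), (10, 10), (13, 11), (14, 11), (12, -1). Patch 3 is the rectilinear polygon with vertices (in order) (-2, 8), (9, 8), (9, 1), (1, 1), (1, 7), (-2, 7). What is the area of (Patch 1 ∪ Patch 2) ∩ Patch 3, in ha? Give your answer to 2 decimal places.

The region (Patch 1 ∪ Patch 2) ∩ Patch 3 is the polygon with vertices (1,1.333), (1,6.727), (4.133,7.867), (4,8), (9,8), (9,1), (1.143,1).
By the shoelace formula its area is 53.78.

53.78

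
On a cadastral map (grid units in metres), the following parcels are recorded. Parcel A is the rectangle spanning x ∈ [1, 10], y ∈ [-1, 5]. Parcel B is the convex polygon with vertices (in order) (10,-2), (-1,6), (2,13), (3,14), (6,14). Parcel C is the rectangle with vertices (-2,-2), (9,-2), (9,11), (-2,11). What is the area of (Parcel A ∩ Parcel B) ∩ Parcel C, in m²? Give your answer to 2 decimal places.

25.73

The region (Parcel A ∩ Parcel B) ∩ Parcel C is the polygon with vertices (8.25,5), (9,2), (9,-1), (8.625,-1), (1,4.545), (1,5).
By the shoelace formula its area is 25.73.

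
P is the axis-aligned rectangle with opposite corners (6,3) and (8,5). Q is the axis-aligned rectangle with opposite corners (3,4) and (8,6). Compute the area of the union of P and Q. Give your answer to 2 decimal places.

By inclusion–exclusion:
Individual areas: |P| = 4, |Q| = 10.
|P∩Q|: x∈[6,8], y∈[4,5] → 2·1 = 2.
|P ∪ Q| = 14 − 2 = 12.00.

12.00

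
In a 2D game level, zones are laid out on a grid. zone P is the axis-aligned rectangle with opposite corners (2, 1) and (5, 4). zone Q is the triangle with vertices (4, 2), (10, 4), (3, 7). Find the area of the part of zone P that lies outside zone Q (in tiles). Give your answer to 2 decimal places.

6.77

|zone P| = 9, |zone P∩zone Q| = 2.2333.
|zone P ∖ zone Q| = |zone P| − |zone P∩zone Q| = 9 − 2.2333 = 6.77.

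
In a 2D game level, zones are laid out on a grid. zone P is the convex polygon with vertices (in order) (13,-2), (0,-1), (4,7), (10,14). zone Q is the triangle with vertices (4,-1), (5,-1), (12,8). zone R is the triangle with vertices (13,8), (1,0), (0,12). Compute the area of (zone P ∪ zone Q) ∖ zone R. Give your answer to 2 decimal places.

70.44

|zone P ∪ zone Q| = 112.5409.
|(zone P ∪ zone Q) ∩ zone R| = 42.1045.
|(zone P ∪ zone Q) ∖ zone R| = 112.5409 − 42.1045 = 70.44.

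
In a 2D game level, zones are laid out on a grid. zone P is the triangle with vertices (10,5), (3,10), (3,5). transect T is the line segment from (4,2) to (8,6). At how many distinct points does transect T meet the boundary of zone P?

1

The segment meets the boundary at (7,5).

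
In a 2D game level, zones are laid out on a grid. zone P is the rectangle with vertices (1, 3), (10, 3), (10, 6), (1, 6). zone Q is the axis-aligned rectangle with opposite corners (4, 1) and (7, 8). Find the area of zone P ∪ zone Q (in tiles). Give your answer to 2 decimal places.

By inclusion–exclusion:
Individual areas: |zone P| = 27, |zone Q| = 21.
|zone P∩zone Q|: x∈[4,7], y∈[3,6] → 3·3 = 9.
|zone P ∪ zone Q| = 48 − 9 = 39.00.

39.00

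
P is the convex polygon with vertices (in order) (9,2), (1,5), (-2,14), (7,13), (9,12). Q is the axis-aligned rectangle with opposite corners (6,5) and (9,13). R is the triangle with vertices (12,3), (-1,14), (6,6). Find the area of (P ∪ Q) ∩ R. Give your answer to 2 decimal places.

The region (P ∪ Q) ∩ R is the polygon with vertices (-0.849,13.872), (9,5.538), (9,5), (9,4.5), (6,6), (-0.892,13.877).
By the shoelace formula its area is 11.94.

11.94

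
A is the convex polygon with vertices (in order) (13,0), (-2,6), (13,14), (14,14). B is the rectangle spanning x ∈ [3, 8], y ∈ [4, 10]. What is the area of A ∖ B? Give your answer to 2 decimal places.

83.67

|A| = 112, |A∩B| = 28.3333.
|A ∖ B| = |A| − |A∩B| = 112 − 28.3333 = 83.67.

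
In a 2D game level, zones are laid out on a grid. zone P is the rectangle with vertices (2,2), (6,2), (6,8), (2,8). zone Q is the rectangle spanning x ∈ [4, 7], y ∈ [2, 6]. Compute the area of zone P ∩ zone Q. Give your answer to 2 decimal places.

|zone P∩zone Q|: x∈[4,6], y∈[2,6] → 2·4 = 8.

8.00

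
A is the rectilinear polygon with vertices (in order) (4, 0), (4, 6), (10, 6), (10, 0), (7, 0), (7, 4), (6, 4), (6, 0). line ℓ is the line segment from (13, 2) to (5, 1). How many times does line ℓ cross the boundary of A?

The segment meets the boundary at (6,1.125), (7,1.25), (10,1.625).

3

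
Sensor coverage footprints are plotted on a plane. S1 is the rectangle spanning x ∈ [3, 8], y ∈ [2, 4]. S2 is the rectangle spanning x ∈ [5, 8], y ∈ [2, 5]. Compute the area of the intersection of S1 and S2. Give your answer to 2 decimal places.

6.00

|S1∩S2|: x∈[5,8], y∈[2,4] → 3·2 = 6.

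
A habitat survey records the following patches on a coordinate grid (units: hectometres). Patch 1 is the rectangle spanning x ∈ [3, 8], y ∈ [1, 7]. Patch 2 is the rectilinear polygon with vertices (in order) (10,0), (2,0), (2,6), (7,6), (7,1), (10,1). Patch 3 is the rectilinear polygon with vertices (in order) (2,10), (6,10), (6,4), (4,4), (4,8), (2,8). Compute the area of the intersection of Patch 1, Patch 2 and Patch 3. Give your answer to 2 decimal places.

4.00

The intersection is the polygon with vertices (6,6), (6,4), (4,4), (4,6).
By the shoelace formula its area is 4.00.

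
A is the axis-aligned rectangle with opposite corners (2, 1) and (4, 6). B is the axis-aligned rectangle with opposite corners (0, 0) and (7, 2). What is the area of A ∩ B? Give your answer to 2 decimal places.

2.00

|A∩B|: x∈[2,4], y∈[1,2] → 2·1 = 2.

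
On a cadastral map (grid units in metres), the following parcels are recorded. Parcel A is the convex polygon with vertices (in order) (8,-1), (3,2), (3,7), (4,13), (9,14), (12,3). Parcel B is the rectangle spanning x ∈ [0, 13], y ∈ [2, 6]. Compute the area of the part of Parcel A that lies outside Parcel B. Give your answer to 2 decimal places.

|Parcel A| = 96.5, |Parcel A∩Parcel B| = 34.2727.
|Parcel A ∖ Parcel B| = |Parcel A| − |Parcel A∩Parcel B| = 96.5 − 34.2727 = 62.23.

62.23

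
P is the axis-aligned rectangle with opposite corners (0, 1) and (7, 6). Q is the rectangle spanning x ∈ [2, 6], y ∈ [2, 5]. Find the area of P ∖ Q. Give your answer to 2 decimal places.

23.00

|P∩Q|: x∈[2,6], y∈[2,5] → 4·3 = 12.
|P| = 35.
|P ∖ Q| = |P| − |P∩Q| = 35 − 12 = 23.00.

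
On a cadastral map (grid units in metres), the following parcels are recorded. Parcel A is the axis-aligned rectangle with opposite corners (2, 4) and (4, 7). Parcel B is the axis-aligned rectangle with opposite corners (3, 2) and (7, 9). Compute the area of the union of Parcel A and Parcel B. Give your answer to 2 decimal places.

31.00

By inclusion–exclusion:
Individual areas: |Parcel A| = 6, |Parcel B| = 28.
|Parcel A∩Parcel B|: x∈[3,4], y∈[4,7] → 1·3 = 3.
|Parcel A ∪ Parcel B| = 34 − 3 = 31.00.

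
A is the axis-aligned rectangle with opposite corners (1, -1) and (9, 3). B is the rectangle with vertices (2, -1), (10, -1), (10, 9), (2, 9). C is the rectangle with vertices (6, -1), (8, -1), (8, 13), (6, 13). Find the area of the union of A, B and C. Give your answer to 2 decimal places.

92.00

By inclusion–exclusion:
Individual areas: |A| = 32, |B| = 80, |C| = 28.
|A∩B|: x∈[2,9], y∈[-1,3] → 7·4 = 28.
|A∩C|: x∈[6,8], y∈[-1,3] → 2·4 = 8.
|B∩C|: x∈[6,8], y∈[-1,9] → 2·10 = 20.
|A∩B∩C| = 8.
|A ∪ B ∪ C| = 140 − 56 + 8 = 92.00.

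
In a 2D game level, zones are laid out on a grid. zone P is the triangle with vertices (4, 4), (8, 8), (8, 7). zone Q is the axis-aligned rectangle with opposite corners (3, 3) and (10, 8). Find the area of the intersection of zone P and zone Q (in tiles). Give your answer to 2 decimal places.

The intersection is the polygon with vertices (8,8), (8,7), (4,4).
By the shoelace formula its area is 2.00.

2.00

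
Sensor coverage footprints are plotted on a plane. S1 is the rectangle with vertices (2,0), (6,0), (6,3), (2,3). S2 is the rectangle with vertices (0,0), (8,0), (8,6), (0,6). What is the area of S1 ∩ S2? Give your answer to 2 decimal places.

|S1∩S2|: x∈[2,6], y∈[0,3] → 4·3 = 12.

12.00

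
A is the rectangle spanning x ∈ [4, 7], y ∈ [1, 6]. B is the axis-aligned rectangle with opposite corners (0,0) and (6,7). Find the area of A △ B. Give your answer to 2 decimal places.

37.00

|A∩B|: x∈[4,6], y∈[1,6] → 2·5 = 10.
|A △ B| = |A| + |B| − 2·|A∩B| = 15 + 42 − 20 = 37.00.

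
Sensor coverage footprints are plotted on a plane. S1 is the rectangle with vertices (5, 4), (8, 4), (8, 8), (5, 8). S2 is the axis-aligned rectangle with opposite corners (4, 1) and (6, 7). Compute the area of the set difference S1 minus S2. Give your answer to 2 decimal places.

|S1∩S2|: x∈[5,6], y∈[4,7] → 1·3 = 3.
|S1| = 12.
|S1 ∖ S2| = |S1| − |S1∩S2| = 12 − 3 = 9.00.

9.00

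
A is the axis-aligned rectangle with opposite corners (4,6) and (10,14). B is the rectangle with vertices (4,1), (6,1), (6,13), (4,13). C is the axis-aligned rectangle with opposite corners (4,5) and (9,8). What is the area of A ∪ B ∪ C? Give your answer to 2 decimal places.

61.00

By inclusion–exclusion:
Individual areas: |A| = 48, |B| = 24, |C| = 15.
|A∩B|: x∈[4,6], y∈[6,13] → 2·7 = 14.
|A∩C|: x∈[4,9], y∈[6,8] → 5·2 = 10.
|B∩C|: x∈[4,6], y∈[5,8] → 2·3 = 6.
|A∩B∩C| = 4.
|A ∪ B ∪ C| = 87 − 30 + 4 = 61.00.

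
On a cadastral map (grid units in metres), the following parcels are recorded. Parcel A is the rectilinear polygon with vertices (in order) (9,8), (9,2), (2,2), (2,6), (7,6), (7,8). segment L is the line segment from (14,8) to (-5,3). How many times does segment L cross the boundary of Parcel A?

4

The segment meets the boundary at (2,4.842), (6.4,6), (7,6.158), (9,6.684).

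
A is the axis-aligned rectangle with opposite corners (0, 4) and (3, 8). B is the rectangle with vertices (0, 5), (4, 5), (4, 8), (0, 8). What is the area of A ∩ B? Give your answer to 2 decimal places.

|A∩B|: x∈[0,3], y∈[5,8] → 3·3 = 9.

9.00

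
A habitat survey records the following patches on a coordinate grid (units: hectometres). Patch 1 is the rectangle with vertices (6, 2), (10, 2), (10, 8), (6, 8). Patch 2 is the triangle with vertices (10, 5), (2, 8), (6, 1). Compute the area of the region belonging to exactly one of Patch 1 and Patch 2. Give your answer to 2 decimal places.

25.00

|Patch 1| = 24, |Patch 2| = 22, |Patch 1∩Patch 2| = 10.5.
|Patch 1 △ Patch 2| = |Patch 1| + |Patch 2| − 2·|Patch 1∩Patch 2| = 24 + 22 − 21 = 25.00.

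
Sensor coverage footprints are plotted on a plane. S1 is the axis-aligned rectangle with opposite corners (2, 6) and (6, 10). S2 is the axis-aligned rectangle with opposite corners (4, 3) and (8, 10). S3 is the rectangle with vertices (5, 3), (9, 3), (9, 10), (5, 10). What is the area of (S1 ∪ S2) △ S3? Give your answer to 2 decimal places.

|S1 ∪ S2| = 36.
|(S1 ∪ S2) ∩ S3| = 21.
|(S1 ∪ S2) △ S3| = 36 + 28 − 42 = 22.00.

22.00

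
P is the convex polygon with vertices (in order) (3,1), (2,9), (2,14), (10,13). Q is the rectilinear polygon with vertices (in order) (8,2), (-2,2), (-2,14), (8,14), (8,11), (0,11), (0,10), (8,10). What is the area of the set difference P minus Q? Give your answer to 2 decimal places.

|P| = 54, |P∩Q| = 43.9673.
|P ∖ Q| = |P| − |P∩Q| = 54 − 43.9673 = 10.03.

10.03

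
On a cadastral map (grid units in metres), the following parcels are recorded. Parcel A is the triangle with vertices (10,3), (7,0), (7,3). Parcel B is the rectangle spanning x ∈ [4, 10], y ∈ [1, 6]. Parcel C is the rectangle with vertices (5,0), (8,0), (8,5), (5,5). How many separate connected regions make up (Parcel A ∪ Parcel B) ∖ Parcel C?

(Parcel A ∪ Parcel B) ∖ Parcel C is a single connected region.

1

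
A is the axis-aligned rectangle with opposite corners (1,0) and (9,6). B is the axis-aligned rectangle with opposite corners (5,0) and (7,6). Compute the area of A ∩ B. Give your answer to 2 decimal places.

|A∩B|: x∈[5,7], y∈[0,6] → 2·6 = 12.

12.00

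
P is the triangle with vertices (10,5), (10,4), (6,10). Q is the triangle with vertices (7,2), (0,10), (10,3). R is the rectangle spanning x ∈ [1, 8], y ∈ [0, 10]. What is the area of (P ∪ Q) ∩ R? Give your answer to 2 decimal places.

|P ∪ Q| = 17.5.
|(P ∪ Q) ∩ R| = 13.71.

13.71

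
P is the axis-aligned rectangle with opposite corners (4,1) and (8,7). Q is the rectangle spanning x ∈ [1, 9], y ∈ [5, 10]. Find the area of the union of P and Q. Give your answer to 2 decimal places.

By inclusion–exclusion:
Individual areas: |P| = 24, |Q| = 40.
|P∩Q|: x∈[4,8], y∈[5,7] → 4·2 = 8.
|P ∪ Q| = 64 − 8 = 56.00.

56.00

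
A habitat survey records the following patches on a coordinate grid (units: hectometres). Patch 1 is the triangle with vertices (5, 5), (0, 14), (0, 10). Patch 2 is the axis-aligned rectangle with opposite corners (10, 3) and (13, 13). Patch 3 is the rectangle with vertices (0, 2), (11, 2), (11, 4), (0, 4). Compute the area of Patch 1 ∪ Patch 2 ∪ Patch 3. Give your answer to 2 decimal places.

61.00

By inclusion–exclusion:
Individual areas: |Patch 1| = 10, |Patch 2| = 30, |Patch 3| = 22.
|Patch 1∩Patch 2| = 0.
|Patch 1∩Patch 3| = 0.
|Patch 2∩Patch 3|: x∈[10,11], y∈[3,4] → 1·1 = 1.
|Patch 1∩Patch 2∩Patch 3| = 0.
|Patch 1 ∪ Patch 2 ∪ Patch 3| = 62 − 1 + 0 = 61.00.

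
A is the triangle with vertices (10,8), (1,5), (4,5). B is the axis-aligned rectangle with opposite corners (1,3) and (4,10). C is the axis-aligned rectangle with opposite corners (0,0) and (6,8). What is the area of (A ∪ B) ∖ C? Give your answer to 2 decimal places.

7.33

|A ∪ B| = 24.
|(A ∪ B) ∩ C| = 16.6667.
|(A ∪ B) ∖ C| = 24 − 16.6667 = 7.33.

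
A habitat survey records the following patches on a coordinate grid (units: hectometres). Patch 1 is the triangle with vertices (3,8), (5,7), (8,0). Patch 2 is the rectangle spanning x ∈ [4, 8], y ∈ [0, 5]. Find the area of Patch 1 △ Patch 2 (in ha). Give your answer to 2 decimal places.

|Patch 1| = 5.5, |Patch 2| = 20, |Patch 1∩Patch 2| = 2.4554.
|Patch 1 △ Patch 2| = |Patch 1| + |Patch 2| − 2·|Patch 1∩Patch 2| = 5.5 + 20 − 4.9107 = 20.59.

20.59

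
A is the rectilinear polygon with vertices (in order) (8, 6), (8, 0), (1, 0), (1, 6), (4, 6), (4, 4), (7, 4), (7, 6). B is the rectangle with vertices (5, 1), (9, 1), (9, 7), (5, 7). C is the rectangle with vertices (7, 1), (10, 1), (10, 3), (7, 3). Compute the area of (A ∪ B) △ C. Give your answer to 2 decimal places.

|A ∪ B| = 49.
|(A ∪ B) ∩ C| = 4.
|(A ∪ B) △ C| = 49 + 6 − 8 = 47.00.

47.00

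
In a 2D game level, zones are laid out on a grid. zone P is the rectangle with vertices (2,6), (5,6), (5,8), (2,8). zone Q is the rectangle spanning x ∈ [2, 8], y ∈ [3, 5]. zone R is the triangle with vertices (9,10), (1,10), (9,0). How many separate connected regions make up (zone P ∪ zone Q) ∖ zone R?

2

(zone P ∪ zone Q) ∖ zone R splits into 2 disjoint pieces (area 2.8, area 7.6).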